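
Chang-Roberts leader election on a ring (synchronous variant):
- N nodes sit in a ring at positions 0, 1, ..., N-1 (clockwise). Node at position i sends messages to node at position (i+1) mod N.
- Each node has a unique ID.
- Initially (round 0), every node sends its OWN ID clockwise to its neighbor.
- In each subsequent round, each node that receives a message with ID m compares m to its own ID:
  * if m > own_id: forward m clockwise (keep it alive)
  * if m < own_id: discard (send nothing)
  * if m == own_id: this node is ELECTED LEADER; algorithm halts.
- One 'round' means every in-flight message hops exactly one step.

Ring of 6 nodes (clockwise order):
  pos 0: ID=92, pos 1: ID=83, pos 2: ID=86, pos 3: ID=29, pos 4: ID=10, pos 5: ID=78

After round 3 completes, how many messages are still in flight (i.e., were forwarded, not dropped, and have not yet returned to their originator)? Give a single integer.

Answer: 2

Derivation:
Round 1: pos1(id83) recv 92: fwd; pos2(id86) recv 83: drop; pos3(id29) recv 86: fwd; pos4(id10) recv 29: fwd; pos5(id78) recv 10: drop; pos0(id92) recv 78: drop
Round 2: pos2(id86) recv 92: fwd; pos4(id10) recv 86: fwd; pos5(id78) recv 29: drop
Round 3: pos3(id29) recv 92: fwd; pos5(id78) recv 86: fwd
After round 3: 2 messages still in flight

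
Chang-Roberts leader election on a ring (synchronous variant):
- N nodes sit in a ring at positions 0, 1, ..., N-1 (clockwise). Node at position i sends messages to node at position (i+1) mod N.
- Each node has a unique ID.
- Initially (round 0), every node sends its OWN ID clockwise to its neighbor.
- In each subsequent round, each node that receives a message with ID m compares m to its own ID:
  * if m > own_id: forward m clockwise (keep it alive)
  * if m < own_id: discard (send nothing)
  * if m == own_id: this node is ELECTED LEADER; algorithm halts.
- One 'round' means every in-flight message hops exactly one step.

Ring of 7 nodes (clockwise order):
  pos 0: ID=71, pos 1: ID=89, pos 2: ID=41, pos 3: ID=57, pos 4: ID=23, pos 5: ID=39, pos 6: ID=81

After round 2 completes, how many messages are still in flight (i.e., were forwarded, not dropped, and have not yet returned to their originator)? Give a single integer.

Round 1: pos1(id89) recv 71: drop; pos2(id41) recv 89: fwd; pos3(id57) recv 41: drop; pos4(id23) recv 57: fwd; pos5(id39) recv 23: drop; pos6(id81) recv 39: drop; pos0(id71) recv 81: fwd
Round 2: pos3(id57) recv 89: fwd; pos5(id39) recv 57: fwd; pos1(id89) recv 81: drop
After round 2: 2 messages still in flight

Answer: 2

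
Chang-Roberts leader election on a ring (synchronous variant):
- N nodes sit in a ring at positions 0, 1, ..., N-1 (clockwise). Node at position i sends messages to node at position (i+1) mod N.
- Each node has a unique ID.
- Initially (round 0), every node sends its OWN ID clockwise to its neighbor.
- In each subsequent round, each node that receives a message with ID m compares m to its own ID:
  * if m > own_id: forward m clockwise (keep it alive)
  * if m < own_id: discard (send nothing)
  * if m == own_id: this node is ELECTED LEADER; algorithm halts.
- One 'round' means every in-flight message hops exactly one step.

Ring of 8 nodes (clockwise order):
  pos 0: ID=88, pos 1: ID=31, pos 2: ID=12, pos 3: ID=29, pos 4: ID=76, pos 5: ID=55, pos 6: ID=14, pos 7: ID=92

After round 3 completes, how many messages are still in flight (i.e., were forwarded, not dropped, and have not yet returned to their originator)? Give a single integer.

Answer: 2

Derivation:
Round 1: pos1(id31) recv 88: fwd; pos2(id12) recv 31: fwd; pos3(id29) recv 12: drop; pos4(id76) recv 29: drop; pos5(id55) recv 76: fwd; pos6(id14) recv 55: fwd; pos7(id92) recv 14: drop; pos0(id88) recv 92: fwd
Round 2: pos2(id12) recv 88: fwd; pos3(id29) recv 31: fwd; pos6(id14) recv 76: fwd; pos7(id92) recv 55: drop; pos1(id31) recv 92: fwd
Round 3: pos3(id29) recv 88: fwd; pos4(id76) recv 31: drop; pos7(id92) recv 76: drop; pos2(id12) recv 92: fwd
After round 3: 2 messages still in flight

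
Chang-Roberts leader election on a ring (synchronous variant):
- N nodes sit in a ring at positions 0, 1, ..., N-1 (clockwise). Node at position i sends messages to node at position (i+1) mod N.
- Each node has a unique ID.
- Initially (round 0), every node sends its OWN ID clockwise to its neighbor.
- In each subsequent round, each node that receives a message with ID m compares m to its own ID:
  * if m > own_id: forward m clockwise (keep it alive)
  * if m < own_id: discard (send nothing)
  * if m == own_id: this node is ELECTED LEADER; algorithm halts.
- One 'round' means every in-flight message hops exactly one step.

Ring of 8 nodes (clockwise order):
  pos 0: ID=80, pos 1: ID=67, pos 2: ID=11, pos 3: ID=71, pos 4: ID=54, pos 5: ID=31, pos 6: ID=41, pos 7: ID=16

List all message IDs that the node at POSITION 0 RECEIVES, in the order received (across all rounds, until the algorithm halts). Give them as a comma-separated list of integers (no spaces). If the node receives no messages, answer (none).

Answer: 16,41,54,71,80

Derivation:
Round 1: pos1(id67) recv 80: fwd; pos2(id11) recv 67: fwd; pos3(id71) recv 11: drop; pos4(id54) recv 71: fwd; pos5(id31) recv 54: fwd; pos6(id41) recv 31: drop; pos7(id16) recv 41: fwd; pos0(id80) recv 16: drop
Round 2: pos2(id11) recv 80: fwd; pos3(id71) recv 67: drop; pos5(id31) recv 71: fwd; pos6(id41) recv 54: fwd; pos0(id80) recv 41: drop
Round 3: pos3(id71) recv 80: fwd; pos6(id41) recv 71: fwd; pos7(id16) recv 54: fwd
Round 4: pos4(id54) recv 80: fwd; pos7(id16) recv 71: fwd; pos0(id80) recv 54: drop
Round 5: pos5(id31) recv 80: fwd; pos0(id80) recv 71: drop
Round 6: pos6(id41) recv 80: fwd
Round 7: pos7(id16) recv 80: fwd
Round 8: pos0(id80) recv 80: ELECTED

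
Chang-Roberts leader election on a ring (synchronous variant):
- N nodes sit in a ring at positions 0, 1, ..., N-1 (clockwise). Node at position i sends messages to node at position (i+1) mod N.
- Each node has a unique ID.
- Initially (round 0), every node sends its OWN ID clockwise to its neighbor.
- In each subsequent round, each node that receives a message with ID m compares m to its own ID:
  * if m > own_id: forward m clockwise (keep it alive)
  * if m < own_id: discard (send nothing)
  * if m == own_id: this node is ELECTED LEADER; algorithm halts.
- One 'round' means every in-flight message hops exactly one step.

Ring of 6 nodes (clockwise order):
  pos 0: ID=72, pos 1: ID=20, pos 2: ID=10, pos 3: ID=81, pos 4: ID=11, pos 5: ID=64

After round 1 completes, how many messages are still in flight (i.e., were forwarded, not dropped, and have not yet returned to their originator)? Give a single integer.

Answer: 3

Derivation:
Round 1: pos1(id20) recv 72: fwd; pos2(id10) recv 20: fwd; pos3(id81) recv 10: drop; pos4(id11) recv 81: fwd; pos5(id64) recv 11: drop; pos0(id72) recv 64: drop
After round 1: 3 messages still in flight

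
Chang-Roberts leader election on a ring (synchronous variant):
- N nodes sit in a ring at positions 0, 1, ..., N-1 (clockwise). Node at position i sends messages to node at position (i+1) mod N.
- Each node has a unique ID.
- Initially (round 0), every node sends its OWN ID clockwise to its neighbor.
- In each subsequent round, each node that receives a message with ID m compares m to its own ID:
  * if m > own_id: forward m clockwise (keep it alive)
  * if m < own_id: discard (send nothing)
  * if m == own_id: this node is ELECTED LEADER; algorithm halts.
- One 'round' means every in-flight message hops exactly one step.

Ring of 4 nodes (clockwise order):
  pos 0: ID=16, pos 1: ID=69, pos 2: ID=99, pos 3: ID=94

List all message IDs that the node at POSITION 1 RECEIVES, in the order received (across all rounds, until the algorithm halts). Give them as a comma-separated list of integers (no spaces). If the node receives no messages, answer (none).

Round 1: pos1(id69) recv 16: drop; pos2(id99) recv 69: drop; pos3(id94) recv 99: fwd; pos0(id16) recv 94: fwd
Round 2: pos0(id16) recv 99: fwd; pos1(id69) recv 94: fwd
Round 3: pos1(id69) recv 99: fwd; pos2(id99) recv 94: drop
Round 4: pos2(id99) recv 99: ELECTED

Answer: 16,94,99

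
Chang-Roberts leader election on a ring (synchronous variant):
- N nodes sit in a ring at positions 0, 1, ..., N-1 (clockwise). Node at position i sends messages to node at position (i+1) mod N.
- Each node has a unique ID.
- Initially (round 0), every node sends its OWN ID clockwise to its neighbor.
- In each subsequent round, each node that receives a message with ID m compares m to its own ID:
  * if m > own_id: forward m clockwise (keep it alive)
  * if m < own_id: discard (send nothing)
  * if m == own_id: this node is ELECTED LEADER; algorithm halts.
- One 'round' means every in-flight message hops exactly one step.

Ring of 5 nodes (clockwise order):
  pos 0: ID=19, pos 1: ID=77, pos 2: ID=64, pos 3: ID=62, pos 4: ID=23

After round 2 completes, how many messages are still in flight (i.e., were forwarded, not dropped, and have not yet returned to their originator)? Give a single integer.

Answer: 3

Derivation:
Round 1: pos1(id77) recv 19: drop; pos2(id64) recv 77: fwd; pos3(id62) recv 64: fwd; pos4(id23) recv 62: fwd; pos0(id19) recv 23: fwd
Round 2: pos3(id62) recv 77: fwd; pos4(id23) recv 64: fwd; pos0(id19) recv 62: fwd; pos1(id77) recv 23: drop
After round 2: 3 messages still in flight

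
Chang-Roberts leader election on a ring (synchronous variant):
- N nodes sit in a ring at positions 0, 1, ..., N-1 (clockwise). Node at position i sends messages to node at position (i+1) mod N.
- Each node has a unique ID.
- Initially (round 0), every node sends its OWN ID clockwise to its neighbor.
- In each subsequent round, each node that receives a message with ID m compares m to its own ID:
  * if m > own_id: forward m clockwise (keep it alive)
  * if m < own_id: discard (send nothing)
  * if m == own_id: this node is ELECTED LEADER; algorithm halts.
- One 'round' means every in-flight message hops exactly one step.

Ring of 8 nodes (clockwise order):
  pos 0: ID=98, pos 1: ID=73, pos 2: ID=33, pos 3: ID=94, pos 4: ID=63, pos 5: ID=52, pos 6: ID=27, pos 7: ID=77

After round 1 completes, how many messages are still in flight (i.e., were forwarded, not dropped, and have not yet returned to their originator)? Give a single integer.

Round 1: pos1(id73) recv 98: fwd; pos2(id33) recv 73: fwd; pos3(id94) recv 33: drop; pos4(id63) recv 94: fwd; pos5(id52) recv 63: fwd; pos6(id27) recv 52: fwd; pos7(id77) recv 27: drop; pos0(id98) recv 77: drop
After round 1: 5 messages still in flight

Answer: 5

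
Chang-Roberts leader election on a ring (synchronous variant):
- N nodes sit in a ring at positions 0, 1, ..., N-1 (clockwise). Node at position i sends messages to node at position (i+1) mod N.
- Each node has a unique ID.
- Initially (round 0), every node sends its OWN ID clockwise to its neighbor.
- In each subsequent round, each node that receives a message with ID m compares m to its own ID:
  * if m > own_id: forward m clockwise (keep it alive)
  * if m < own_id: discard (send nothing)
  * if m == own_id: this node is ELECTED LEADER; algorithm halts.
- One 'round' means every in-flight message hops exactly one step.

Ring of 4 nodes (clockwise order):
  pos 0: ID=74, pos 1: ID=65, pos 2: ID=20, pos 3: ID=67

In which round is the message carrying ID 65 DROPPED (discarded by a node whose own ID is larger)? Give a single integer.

Answer: 2

Derivation:
Round 1: pos1(id65) recv 74: fwd; pos2(id20) recv 65: fwd; pos3(id67) recv 20: drop; pos0(id74) recv 67: drop
Round 2: pos2(id20) recv 74: fwd; pos3(id67) recv 65: drop
Round 3: pos3(id67) recv 74: fwd
Round 4: pos0(id74) recv 74: ELECTED
Message ID 65 originates at pos 1; dropped at pos 3 in round 2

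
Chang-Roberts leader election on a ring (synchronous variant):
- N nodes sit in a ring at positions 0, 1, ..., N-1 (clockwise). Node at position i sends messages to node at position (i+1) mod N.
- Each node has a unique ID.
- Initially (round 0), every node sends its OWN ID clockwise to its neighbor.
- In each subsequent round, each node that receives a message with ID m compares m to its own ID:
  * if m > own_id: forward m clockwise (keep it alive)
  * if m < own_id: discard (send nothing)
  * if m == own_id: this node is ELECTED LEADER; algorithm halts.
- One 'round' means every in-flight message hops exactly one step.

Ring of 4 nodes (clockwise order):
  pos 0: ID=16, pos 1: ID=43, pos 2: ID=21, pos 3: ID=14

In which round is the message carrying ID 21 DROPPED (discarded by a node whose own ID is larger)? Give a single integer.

Round 1: pos1(id43) recv 16: drop; pos2(id21) recv 43: fwd; pos3(id14) recv 21: fwd; pos0(id16) recv 14: drop
Round 2: pos3(id14) recv 43: fwd; pos0(id16) recv 21: fwd
Round 3: pos0(id16) recv 43: fwd; pos1(id43) recv 21: drop
Round 4: pos1(id43) recv 43: ELECTED
Message ID 21 originates at pos 2; dropped at pos 1 in round 3

Answer: 3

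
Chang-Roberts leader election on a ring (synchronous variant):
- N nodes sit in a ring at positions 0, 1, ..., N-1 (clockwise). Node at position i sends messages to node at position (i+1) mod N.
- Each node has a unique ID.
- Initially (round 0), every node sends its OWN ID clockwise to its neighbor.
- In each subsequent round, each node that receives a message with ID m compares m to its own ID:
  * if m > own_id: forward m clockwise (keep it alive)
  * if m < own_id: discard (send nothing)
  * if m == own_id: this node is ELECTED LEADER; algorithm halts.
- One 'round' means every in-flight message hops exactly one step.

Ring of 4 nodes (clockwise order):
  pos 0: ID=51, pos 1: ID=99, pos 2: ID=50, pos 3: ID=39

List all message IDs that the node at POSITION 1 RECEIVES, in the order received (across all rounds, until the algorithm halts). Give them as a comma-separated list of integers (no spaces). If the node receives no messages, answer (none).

Round 1: pos1(id99) recv 51: drop; pos2(id50) recv 99: fwd; pos3(id39) recv 50: fwd; pos0(id51) recv 39: drop
Round 2: pos3(id39) recv 99: fwd; pos0(id51) recv 50: drop
Round 3: pos0(id51) recv 99: fwd
Round 4: pos1(id99) recv 99: ELECTED

Answer: 51,99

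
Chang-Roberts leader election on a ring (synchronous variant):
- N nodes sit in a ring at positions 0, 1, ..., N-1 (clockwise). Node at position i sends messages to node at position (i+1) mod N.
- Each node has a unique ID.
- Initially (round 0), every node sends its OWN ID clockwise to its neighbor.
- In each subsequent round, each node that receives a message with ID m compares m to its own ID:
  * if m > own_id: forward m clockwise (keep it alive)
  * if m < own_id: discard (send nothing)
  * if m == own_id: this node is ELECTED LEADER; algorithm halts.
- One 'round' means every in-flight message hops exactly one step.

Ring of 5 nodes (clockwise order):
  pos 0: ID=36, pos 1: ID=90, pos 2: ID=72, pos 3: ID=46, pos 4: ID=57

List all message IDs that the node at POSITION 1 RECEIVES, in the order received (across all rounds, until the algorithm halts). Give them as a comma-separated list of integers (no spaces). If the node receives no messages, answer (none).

Answer: 36,57,72,90

Derivation:
Round 1: pos1(id90) recv 36: drop; pos2(id72) recv 90: fwd; pos3(id46) recv 72: fwd; pos4(id57) recv 46: drop; pos0(id36) recv 57: fwd
Round 2: pos3(id46) recv 90: fwd; pos4(id57) recv 72: fwd; pos1(id90) recv 57: drop
Round 3: pos4(id57) recv 90: fwd; pos0(id36) recv 72: fwd
Round 4: pos0(id36) recv 90: fwd; pos1(id90) recv 72: drop
Round 5: pos1(id90) recv 90: ELECTED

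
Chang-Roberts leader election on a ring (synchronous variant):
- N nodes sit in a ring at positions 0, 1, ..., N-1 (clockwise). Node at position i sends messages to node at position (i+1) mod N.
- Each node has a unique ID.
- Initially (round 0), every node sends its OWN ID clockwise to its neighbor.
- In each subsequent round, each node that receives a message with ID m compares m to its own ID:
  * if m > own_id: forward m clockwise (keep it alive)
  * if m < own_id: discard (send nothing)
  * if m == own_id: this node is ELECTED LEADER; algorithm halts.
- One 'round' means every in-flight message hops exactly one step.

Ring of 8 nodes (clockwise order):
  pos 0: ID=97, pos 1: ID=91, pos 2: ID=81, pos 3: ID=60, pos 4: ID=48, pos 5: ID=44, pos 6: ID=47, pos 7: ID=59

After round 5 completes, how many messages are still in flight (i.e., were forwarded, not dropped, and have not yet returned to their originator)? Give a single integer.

Answer: 3

Derivation:
Round 1: pos1(id91) recv 97: fwd; pos2(id81) recv 91: fwd; pos3(id60) recv 81: fwd; pos4(id48) recv 60: fwd; pos5(id44) recv 48: fwd; pos6(id47) recv 44: drop; pos7(id59) recv 47: drop; pos0(id97) recv 59: drop
Round 2: pos2(id81) recv 97: fwd; pos3(id60) recv 91: fwd; pos4(id48) recv 81: fwd; pos5(id44) recv 60: fwd; pos6(id47) recv 48: fwd
Round 3: pos3(id60) recv 97: fwd; pos4(id48) recv 91: fwd; pos5(id44) recv 81: fwd; pos6(id47) recv 60: fwd; pos7(id59) recv 48: drop
Round 4: pos4(id48) recv 97: fwd; pos5(id44) recv 91: fwd; pos6(id47) recv 81: fwd; pos7(id59) recv 60: fwd
Round 5: pos5(id44) recv 97: fwd; pos6(id47) recv 91: fwd; pos7(id59) recv 81: fwd; pos0(id97) recv 60: drop
After round 5: 3 messages still in flight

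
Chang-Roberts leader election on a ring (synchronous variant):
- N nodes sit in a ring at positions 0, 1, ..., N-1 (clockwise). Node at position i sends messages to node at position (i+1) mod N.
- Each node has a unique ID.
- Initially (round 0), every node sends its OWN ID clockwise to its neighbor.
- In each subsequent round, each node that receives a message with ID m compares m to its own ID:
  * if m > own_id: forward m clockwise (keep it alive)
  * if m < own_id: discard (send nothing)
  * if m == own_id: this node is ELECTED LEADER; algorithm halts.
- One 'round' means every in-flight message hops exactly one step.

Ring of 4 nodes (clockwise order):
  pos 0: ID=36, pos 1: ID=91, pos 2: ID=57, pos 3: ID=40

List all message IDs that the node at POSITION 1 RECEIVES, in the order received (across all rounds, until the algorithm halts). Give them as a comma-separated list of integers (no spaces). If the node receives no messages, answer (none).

Round 1: pos1(id91) recv 36: drop; pos2(id57) recv 91: fwd; pos3(id40) recv 57: fwd; pos0(id36) recv 40: fwd
Round 2: pos3(id40) recv 91: fwd; pos0(id36) recv 57: fwd; pos1(id91) recv 40: drop
Round 3: pos0(id36) recv 91: fwd; pos1(id91) recv 57: drop
Round 4: pos1(id91) recv 91: ELECTED

Answer: 36,40,57,91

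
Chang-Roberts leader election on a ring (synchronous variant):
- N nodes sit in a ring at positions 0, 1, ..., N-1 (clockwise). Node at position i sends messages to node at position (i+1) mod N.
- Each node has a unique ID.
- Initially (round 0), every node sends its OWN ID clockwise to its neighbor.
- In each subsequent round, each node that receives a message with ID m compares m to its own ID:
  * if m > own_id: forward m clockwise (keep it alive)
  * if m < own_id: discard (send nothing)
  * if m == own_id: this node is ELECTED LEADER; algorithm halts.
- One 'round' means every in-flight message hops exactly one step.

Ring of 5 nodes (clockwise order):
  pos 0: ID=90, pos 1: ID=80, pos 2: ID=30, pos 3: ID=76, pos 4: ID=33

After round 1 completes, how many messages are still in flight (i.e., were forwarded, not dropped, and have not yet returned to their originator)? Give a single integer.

Round 1: pos1(id80) recv 90: fwd; pos2(id30) recv 80: fwd; pos3(id76) recv 30: drop; pos4(id33) recv 76: fwd; pos0(id90) recv 33: drop
After round 1: 3 messages still in flight

Answer: 3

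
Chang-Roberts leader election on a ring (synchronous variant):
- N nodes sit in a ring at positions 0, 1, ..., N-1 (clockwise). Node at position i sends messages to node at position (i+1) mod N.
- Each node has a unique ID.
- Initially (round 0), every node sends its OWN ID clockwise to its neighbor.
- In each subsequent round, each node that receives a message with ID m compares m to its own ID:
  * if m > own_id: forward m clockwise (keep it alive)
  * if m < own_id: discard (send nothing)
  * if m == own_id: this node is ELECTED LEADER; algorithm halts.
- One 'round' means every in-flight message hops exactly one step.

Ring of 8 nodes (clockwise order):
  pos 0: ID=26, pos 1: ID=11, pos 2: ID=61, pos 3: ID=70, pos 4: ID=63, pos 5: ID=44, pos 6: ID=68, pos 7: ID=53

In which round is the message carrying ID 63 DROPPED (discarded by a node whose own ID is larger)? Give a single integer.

Round 1: pos1(id11) recv 26: fwd; pos2(id61) recv 11: drop; pos3(id70) recv 61: drop; pos4(id63) recv 70: fwd; pos5(id44) recv 63: fwd; pos6(id68) recv 44: drop; pos7(id53) recv 68: fwd; pos0(id26) recv 53: fwd
Round 2: pos2(id61) recv 26: drop; pos5(id44) recv 70: fwd; pos6(id68) recv 63: drop; pos0(id26) recv 68: fwd; pos1(id11) recv 53: fwd
Round 3: pos6(id68) recv 70: fwd; pos1(id11) recv 68: fwd; pos2(id61) recv 53: drop
Round 4: pos7(id53) recv 70: fwd; pos2(id61) recv 68: fwd
Round 5: pos0(id26) recv 70: fwd; pos3(id70) recv 68: drop
Round 6: pos1(id11) recv 70: fwd
Round 7: pos2(id61) recv 70: fwd
Round 8: pos3(id70) recv 70: ELECTED
Message ID 63 originates at pos 4; dropped at pos 6 in round 2

Answer: 2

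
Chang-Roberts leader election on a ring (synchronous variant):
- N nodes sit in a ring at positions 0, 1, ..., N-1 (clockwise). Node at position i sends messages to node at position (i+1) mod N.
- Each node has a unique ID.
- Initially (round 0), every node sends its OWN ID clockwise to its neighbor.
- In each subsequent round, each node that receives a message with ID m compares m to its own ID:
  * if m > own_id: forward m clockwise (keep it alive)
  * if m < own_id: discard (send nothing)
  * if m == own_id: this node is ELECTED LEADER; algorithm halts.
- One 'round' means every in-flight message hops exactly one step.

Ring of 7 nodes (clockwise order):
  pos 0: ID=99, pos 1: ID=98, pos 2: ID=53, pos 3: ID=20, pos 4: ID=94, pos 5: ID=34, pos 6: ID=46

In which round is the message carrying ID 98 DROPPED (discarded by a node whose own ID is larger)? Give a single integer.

Answer: 6

Derivation:
Round 1: pos1(id98) recv 99: fwd; pos2(id53) recv 98: fwd; pos3(id20) recv 53: fwd; pos4(id94) recv 20: drop; pos5(id34) recv 94: fwd; pos6(id46) recv 34: drop; pos0(id99) recv 46: drop
Round 2: pos2(id53) recv 99: fwd; pos3(id20) recv 98: fwd; pos4(id94) recv 53: drop; pos6(id46) recv 94: fwd
Round 3: pos3(id20) recv 99: fwd; pos4(id94) recv 98: fwd; pos0(id99) recv 94: drop
Round 4: pos4(id94) recv 99: fwd; pos5(id34) recv 98: fwd
Round 5: pos5(id34) recv 99: fwd; pos6(id46) recv 98: fwd
Round 6: pos6(id46) recv 99: fwd; pos0(id99) recv 98: drop
Round 7: pos0(id99) recv 99: ELECTED
Message ID 98 originates at pos 1; dropped at pos 0 in round 6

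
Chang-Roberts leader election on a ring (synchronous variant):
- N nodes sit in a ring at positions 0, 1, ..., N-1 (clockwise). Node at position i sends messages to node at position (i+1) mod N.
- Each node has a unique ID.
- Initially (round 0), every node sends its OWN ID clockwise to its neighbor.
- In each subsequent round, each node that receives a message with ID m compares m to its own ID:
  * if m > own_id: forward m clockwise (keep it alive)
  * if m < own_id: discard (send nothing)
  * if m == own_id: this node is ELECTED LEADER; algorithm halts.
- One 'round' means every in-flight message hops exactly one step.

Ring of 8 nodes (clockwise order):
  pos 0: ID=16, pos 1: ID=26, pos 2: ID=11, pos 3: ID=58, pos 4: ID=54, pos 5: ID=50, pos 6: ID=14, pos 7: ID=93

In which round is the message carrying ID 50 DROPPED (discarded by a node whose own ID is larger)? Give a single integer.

Round 1: pos1(id26) recv 16: drop; pos2(id11) recv 26: fwd; pos3(id58) recv 11: drop; pos4(id54) recv 58: fwd; pos5(id50) recv 54: fwd; pos6(id14) recv 50: fwd; pos7(id93) recv 14: drop; pos0(id16) recv 93: fwd
Round 2: pos3(id58) recv 26: drop; pos5(id50) recv 58: fwd; pos6(id14) recv 54: fwd; pos7(id93) recv 50: drop; pos1(id26) recv 93: fwd
Round 3: pos6(id14) recv 58: fwd; pos7(id93) recv 54: drop; pos2(id11) recv 93: fwd
Round 4: pos7(id93) recv 58: drop; pos3(id58) recv 93: fwd
Round 5: pos4(id54) recv 93: fwd
Round 6: pos5(id50) recv 93: fwd
Round 7: pos6(id14) recv 93: fwd
Round 8: pos7(id93) recv 93: ELECTED
Message ID 50 originates at pos 5; dropped at pos 7 in round 2

Answer: 2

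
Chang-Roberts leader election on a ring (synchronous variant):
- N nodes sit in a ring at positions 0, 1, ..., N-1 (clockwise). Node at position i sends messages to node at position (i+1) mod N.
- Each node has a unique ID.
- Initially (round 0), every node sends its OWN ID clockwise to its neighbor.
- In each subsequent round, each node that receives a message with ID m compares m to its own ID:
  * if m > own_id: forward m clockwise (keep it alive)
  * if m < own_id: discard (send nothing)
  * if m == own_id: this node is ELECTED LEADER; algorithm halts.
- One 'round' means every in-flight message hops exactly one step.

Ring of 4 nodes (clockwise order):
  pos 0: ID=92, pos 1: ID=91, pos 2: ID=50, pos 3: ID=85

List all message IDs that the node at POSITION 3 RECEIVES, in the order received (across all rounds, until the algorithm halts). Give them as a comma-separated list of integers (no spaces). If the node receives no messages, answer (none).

Answer: 50,91,92

Derivation:
Round 1: pos1(id91) recv 92: fwd; pos2(id50) recv 91: fwd; pos3(id85) recv 50: drop; pos0(id92) recv 85: drop
Round 2: pos2(id50) recv 92: fwd; pos3(id85) recv 91: fwd
Round 3: pos3(id85) recv 92: fwd; pos0(id92) recv 91: drop
Round 4: pos0(id92) recv 92: ELECTED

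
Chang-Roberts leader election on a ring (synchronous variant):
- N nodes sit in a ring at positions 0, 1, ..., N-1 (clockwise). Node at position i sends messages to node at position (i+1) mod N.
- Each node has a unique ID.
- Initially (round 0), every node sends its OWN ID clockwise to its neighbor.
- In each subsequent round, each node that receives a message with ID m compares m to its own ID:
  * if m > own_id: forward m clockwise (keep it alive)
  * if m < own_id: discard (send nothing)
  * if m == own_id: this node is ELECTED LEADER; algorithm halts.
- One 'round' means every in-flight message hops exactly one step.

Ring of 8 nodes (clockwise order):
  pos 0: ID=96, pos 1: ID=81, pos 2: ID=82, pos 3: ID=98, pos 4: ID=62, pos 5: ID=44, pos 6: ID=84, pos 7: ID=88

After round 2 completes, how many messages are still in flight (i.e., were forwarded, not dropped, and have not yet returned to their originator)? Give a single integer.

Answer: 2

Derivation:
Round 1: pos1(id81) recv 96: fwd; pos2(id82) recv 81: drop; pos3(id98) recv 82: drop; pos4(id62) recv 98: fwd; pos5(id44) recv 62: fwd; pos6(id84) recv 44: drop; pos7(id88) recv 84: drop; pos0(id96) recv 88: drop
Round 2: pos2(id82) recv 96: fwd; pos5(id44) recv 98: fwd; pos6(id84) recv 62: drop
After round 2: 2 messages still in flight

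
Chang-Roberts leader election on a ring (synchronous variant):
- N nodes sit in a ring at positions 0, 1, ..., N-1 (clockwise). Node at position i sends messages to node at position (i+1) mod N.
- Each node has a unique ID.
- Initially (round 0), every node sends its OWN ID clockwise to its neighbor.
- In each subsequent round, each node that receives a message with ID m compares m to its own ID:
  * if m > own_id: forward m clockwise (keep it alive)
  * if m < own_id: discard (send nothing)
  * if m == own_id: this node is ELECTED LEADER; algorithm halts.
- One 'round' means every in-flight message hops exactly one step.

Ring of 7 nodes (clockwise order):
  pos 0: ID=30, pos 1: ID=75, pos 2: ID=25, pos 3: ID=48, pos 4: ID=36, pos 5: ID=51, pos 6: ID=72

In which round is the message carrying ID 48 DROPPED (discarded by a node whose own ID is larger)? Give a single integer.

Answer: 2

Derivation:
Round 1: pos1(id75) recv 30: drop; pos2(id25) recv 75: fwd; pos3(id48) recv 25: drop; pos4(id36) recv 48: fwd; pos5(id51) recv 36: drop; pos6(id72) recv 51: drop; pos0(id30) recv 72: fwd
Round 2: pos3(id48) recv 75: fwd; pos5(id51) recv 48: drop; pos1(id75) recv 72: drop
Round 3: pos4(id36) recv 75: fwd
Round 4: pos5(id51) recv 75: fwd
Round 5: pos6(id72) recv 75: fwd
Round 6: pos0(id30) recv 75: fwd
Round 7: pos1(id75) recv 75: ELECTED
Message ID 48 originates at pos 3; dropped at pos 5 in round 2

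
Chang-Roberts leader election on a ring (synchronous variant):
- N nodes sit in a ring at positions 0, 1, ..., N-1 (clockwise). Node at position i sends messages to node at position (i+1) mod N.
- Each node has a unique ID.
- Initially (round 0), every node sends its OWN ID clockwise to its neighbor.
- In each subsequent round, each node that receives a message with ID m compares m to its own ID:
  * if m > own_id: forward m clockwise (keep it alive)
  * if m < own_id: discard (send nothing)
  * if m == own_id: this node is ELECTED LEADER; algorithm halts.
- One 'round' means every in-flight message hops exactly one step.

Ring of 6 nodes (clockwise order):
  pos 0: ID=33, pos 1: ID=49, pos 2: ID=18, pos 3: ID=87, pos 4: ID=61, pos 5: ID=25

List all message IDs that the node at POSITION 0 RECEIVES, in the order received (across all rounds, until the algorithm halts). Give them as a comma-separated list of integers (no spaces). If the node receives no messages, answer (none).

Round 1: pos1(id49) recv 33: drop; pos2(id18) recv 49: fwd; pos3(id87) recv 18: drop; pos4(id61) recv 87: fwd; pos5(id25) recv 61: fwd; pos0(id33) recv 25: drop
Round 2: pos3(id87) recv 49: drop; pos5(id25) recv 87: fwd; pos0(id33) recv 61: fwd
Round 3: pos0(id33) recv 87: fwd; pos1(id49) recv 61: fwd
Round 4: pos1(id49) recv 87: fwd; pos2(id18) recv 61: fwd
Round 5: pos2(id18) recv 87: fwd; pos3(id87) recv 61: drop
Round 6: pos3(id87) recv 87: ELECTED

Answer: 25,61,87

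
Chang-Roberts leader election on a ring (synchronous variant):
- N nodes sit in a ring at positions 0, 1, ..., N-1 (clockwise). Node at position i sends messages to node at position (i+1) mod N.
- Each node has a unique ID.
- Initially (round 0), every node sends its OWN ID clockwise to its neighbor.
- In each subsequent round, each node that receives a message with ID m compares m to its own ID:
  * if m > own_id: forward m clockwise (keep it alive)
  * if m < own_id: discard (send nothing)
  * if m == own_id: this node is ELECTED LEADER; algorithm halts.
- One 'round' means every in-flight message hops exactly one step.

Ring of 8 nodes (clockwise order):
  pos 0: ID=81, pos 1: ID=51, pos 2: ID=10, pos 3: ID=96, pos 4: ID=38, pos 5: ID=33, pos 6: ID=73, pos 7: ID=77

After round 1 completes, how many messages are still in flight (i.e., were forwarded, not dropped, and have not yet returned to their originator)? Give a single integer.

Answer: 4

Derivation:
Round 1: pos1(id51) recv 81: fwd; pos2(id10) recv 51: fwd; pos3(id96) recv 10: drop; pos4(id38) recv 96: fwd; pos5(id33) recv 38: fwd; pos6(id73) recv 33: drop; pos7(id77) recv 73: drop; pos0(id81) recv 77: drop
After round 1: 4 messages still in flight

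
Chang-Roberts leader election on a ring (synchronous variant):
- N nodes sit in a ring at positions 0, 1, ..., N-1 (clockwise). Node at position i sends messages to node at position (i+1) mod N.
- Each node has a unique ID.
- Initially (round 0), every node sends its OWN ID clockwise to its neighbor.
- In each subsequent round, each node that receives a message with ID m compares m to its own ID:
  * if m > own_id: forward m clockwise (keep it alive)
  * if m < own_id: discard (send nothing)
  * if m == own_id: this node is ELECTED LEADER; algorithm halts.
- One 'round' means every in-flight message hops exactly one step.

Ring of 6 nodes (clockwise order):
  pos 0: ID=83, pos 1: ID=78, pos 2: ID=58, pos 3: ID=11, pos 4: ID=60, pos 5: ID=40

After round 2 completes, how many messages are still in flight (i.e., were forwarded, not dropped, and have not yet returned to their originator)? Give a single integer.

Answer: 2

Derivation:
Round 1: pos1(id78) recv 83: fwd; pos2(id58) recv 78: fwd; pos3(id11) recv 58: fwd; pos4(id60) recv 11: drop; pos5(id40) recv 60: fwd; pos0(id83) recv 40: drop
Round 2: pos2(id58) recv 83: fwd; pos3(id11) recv 78: fwd; pos4(id60) recv 58: drop; pos0(id83) recv 60: drop
After round 2: 2 messages still in flight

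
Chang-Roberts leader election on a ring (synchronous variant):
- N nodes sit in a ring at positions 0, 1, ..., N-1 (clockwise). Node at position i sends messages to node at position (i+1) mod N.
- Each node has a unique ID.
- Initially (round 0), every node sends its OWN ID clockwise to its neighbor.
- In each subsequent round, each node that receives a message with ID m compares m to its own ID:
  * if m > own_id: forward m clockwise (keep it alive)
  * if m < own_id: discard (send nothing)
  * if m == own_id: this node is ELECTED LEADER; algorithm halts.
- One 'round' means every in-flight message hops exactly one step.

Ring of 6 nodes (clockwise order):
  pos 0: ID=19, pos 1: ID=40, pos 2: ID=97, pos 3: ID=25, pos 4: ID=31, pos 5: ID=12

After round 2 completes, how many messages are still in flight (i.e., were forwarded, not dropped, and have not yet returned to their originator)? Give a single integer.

Round 1: pos1(id40) recv 19: drop; pos2(id97) recv 40: drop; pos3(id25) recv 97: fwd; pos4(id31) recv 25: drop; pos5(id12) recv 31: fwd; pos0(id19) recv 12: drop
Round 2: pos4(id31) recv 97: fwd; pos0(id19) recv 31: fwd
After round 2: 2 messages still in flight

Answer: 2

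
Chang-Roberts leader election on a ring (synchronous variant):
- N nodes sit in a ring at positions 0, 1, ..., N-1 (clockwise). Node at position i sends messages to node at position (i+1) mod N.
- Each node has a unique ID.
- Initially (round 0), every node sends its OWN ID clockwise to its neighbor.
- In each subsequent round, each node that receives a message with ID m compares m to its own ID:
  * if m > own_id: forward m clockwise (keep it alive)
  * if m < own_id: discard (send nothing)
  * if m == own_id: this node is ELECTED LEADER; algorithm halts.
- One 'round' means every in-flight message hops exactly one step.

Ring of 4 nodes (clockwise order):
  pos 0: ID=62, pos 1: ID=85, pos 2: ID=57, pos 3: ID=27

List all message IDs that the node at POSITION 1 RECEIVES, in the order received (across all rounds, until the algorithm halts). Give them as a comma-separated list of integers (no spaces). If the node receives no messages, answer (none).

Round 1: pos1(id85) recv 62: drop; pos2(id57) recv 85: fwd; pos3(id27) recv 57: fwd; pos0(id62) recv 27: drop
Round 2: pos3(id27) recv 85: fwd; pos0(id62) recv 57: drop
Round 3: pos0(id62) recv 85: fwd
Round 4: pos1(id85) recv 85: ELECTED

Answer: 62,85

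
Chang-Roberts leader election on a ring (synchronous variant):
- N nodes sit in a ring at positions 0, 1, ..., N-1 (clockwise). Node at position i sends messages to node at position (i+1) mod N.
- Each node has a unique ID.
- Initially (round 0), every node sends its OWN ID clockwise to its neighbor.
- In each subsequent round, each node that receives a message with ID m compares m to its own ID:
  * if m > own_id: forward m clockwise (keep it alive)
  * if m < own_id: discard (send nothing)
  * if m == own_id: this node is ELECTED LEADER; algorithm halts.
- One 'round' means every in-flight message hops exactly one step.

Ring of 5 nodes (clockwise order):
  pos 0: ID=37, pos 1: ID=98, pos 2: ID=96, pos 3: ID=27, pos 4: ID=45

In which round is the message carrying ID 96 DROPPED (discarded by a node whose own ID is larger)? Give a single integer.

Answer: 4

Derivation:
Round 1: pos1(id98) recv 37: drop; pos2(id96) recv 98: fwd; pos3(id27) recv 96: fwd; pos4(id45) recv 27: drop; pos0(id37) recv 45: fwd
Round 2: pos3(id27) recv 98: fwd; pos4(id45) recv 96: fwd; pos1(id98) recv 45: drop
Round 3: pos4(id45) recv 98: fwd; pos0(id37) recv 96: fwd
Round 4: pos0(id37) recv 98: fwd; pos1(id98) recv 96: drop
Round 5: pos1(id98) recv 98: ELECTED
Message ID 96 originates at pos 2; dropped at pos 1 in round 4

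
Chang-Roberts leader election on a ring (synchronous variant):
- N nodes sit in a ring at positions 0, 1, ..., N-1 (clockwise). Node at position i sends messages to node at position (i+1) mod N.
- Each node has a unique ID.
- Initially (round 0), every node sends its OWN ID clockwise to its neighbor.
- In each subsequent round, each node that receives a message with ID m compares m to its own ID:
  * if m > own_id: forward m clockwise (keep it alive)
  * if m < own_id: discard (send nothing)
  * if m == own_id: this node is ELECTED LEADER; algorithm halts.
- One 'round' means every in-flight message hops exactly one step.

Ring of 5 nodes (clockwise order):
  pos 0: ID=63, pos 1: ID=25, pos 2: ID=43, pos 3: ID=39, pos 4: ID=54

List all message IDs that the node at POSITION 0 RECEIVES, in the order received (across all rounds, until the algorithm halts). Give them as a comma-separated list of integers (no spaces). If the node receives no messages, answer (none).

Answer: 54,63

Derivation:
Round 1: pos1(id25) recv 63: fwd; pos2(id43) recv 25: drop; pos3(id39) recv 43: fwd; pos4(id54) recv 39: drop; pos0(id63) recv 54: drop
Round 2: pos2(id43) recv 63: fwd; pos4(id54) recv 43: drop
Round 3: pos3(id39) recv 63: fwd
Round 4: pos4(id54) recv 63: fwd
Round 5: pos0(id63) recv 63: ELECTED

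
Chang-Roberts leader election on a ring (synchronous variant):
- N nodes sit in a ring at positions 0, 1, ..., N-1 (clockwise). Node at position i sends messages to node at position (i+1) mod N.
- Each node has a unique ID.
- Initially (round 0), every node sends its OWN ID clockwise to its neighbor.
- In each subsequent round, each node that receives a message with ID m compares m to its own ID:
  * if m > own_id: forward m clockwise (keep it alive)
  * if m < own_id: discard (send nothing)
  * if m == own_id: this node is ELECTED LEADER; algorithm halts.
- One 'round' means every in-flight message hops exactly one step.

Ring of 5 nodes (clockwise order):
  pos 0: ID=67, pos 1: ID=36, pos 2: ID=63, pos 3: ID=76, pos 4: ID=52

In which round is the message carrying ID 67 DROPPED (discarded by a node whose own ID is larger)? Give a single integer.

Round 1: pos1(id36) recv 67: fwd; pos2(id63) recv 36: drop; pos3(id76) recv 63: drop; pos4(id52) recv 76: fwd; pos0(id67) recv 52: drop
Round 2: pos2(id63) recv 67: fwd; pos0(id67) recv 76: fwd
Round 3: pos3(id76) recv 67: drop; pos1(id36) recv 76: fwd
Round 4: pos2(id63) recv 76: fwd
Round 5: pos3(id76) recv 76: ELECTED
Message ID 67 originates at pos 0; dropped at pos 3 in round 3

Answer: 3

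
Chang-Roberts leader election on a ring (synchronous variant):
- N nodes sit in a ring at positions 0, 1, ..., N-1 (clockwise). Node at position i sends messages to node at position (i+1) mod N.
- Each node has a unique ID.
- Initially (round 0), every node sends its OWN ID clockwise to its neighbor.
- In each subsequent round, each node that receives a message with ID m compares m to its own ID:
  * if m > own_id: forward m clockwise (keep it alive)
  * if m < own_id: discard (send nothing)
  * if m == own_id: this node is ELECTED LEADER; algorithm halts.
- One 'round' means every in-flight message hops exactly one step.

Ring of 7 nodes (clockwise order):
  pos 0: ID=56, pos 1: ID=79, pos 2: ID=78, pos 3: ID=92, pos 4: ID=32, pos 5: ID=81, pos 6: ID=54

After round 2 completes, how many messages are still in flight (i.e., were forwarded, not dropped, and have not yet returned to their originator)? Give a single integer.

Answer: 2

Derivation:
Round 1: pos1(id79) recv 56: drop; pos2(id78) recv 79: fwd; pos3(id92) recv 78: drop; pos4(id32) recv 92: fwd; pos5(id81) recv 32: drop; pos6(id54) recv 81: fwd; pos0(id56) recv 54: drop
Round 2: pos3(id92) recv 79: drop; pos5(id81) recv 92: fwd; pos0(id56) recv 81: fwd
After round 2: 2 messages still in flight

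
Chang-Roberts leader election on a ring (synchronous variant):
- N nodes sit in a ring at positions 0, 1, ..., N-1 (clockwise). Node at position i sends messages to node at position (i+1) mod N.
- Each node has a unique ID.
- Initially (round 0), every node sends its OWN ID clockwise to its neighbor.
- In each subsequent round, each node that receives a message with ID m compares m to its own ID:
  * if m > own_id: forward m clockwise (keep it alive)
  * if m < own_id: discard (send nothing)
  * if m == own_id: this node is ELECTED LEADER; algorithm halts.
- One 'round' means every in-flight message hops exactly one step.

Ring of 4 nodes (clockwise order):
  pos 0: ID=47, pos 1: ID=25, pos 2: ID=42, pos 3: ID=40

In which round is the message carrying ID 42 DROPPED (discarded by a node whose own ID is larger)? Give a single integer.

Round 1: pos1(id25) recv 47: fwd; pos2(id42) recv 25: drop; pos3(id40) recv 42: fwd; pos0(id47) recv 40: drop
Round 2: pos2(id42) recv 47: fwd; pos0(id47) recv 42: drop
Round 3: pos3(id40) recv 47: fwd
Round 4: pos0(id47) recv 47: ELECTED
Message ID 42 originates at pos 2; dropped at pos 0 in round 2

Answer: 2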